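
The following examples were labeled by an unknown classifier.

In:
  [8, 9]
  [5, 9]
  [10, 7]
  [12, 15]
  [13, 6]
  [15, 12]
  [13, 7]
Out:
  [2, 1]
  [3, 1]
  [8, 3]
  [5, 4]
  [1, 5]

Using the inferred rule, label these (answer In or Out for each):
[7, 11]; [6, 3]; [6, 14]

In, Out, In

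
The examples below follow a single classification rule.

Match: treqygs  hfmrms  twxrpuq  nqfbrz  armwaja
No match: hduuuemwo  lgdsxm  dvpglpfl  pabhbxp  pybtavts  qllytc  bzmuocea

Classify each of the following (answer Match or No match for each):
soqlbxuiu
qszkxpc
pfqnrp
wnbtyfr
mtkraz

No match, No match, Match, Match, Match

Comparing the two groups points to one rule — contains 'r'.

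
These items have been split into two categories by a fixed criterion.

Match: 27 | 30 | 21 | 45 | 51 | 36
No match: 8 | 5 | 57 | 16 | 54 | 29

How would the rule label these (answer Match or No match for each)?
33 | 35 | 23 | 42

Match, No match, No match, Match

Rule: multiple of 3 AND at most 51. This holds for each 'Match' example and fails for each 'No match' one.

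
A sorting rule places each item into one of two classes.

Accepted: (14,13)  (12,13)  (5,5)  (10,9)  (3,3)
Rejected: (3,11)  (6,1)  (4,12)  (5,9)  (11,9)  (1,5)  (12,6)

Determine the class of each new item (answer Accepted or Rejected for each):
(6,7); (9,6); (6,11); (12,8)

The common property of the 'Accepted' items is: |first − second| ≤ 1. No 'Rejected' item has it.

Accepted, Rejected, Rejected, Rejected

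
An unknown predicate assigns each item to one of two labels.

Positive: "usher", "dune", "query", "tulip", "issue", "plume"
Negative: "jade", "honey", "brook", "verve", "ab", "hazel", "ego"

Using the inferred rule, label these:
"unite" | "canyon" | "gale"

Positive, Negative, Negative

The simplest hypothesis consistent with all the labels is: contains 'u'.
"unite": has 'u', has this property → Positive. "canyon": no 'u', does not fit → Negative. "gale": no 'u', does not fit → Negative.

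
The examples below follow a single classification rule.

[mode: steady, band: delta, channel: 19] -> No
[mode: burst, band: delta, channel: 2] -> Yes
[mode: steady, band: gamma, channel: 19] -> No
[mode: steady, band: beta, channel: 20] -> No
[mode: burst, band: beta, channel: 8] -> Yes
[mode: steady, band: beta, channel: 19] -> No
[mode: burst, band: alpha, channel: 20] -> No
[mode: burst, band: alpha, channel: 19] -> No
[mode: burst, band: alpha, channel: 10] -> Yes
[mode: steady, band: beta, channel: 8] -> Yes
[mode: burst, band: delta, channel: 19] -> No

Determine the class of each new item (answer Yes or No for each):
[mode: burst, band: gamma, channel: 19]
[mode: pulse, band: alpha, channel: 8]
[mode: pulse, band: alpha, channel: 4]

No, Yes, Yes

The simplest hypothesis consistent with all the labels is: channel ≤ 10.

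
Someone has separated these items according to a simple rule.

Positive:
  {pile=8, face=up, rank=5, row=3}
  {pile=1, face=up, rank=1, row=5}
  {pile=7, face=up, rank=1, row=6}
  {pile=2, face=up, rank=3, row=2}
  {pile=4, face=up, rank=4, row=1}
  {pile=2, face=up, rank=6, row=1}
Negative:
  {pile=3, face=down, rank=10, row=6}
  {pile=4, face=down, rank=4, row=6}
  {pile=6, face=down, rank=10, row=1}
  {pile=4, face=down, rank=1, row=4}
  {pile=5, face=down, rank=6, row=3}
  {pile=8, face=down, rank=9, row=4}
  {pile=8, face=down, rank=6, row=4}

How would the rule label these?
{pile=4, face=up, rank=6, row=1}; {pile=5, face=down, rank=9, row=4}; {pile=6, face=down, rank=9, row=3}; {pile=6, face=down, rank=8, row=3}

The rule appears to be: face is up.
{pile=4, face=up, rank=6, row=1}: face is up, checks out → Positive.
{pile=5, face=down, rank=9, row=4}: face is down, fails the rule → Negative.
{pile=6, face=down, rank=9, row=3}: face is down, fails the rule → Negative.
{pile=6, face=down, rank=8, row=3}: face is down, fails the rule → Negative.

Positive, Negative, Negative, Negative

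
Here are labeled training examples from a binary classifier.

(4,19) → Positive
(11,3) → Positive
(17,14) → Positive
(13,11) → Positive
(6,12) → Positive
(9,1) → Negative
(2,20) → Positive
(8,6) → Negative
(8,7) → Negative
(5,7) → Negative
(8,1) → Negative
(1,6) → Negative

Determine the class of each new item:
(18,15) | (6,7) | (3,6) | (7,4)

The rule appears to be: max ≥ 11.
(18,15): max 18 — passes, so Positive. (6,7): max 7 — does not pass, so Negative. (3,6): max 6 — does not pass, so Negative. (7,4): max 7 — does not pass, so Negative.

Positive, Negative, Negative, Negative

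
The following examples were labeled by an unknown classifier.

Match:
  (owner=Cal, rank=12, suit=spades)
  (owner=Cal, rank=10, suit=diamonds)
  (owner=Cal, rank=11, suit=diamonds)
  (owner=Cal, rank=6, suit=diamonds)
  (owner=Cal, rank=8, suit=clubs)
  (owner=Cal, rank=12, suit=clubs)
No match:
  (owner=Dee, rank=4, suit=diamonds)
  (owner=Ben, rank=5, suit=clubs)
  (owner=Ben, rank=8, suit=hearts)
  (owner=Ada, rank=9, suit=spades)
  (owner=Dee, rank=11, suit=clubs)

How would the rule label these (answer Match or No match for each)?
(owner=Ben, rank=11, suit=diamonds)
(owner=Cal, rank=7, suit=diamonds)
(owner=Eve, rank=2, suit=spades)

All 'Match' examples share one property — owner is Cal — and every 'No match' example lacks it.
(owner=Ben, rank=11, suit=diamonds): owner is Ben — does not fit, so No match.
(owner=Cal, rank=7, suit=diamonds): owner is Cal — fits, so Match.
(owner=Eve, rank=2, suit=spades): owner is Eve — does not fit, so No match.

No match, Match, No match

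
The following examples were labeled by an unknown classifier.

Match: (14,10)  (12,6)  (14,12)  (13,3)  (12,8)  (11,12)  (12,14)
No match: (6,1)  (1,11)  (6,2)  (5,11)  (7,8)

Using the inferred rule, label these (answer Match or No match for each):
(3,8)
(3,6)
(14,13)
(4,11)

No match, No match, Match, No match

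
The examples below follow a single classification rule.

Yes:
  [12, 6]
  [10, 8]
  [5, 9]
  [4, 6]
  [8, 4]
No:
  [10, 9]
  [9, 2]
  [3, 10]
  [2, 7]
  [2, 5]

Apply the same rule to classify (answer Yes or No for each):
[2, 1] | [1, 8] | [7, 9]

No, No, Yes

The pattern is that an item is 'Yes' exactly when: sum is even.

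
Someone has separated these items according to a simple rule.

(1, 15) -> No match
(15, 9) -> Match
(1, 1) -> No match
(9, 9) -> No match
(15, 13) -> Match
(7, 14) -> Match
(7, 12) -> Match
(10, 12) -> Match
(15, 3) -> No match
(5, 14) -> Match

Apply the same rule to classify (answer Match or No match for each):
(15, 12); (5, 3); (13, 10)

One predicate separates the groups cleanly: sum ≥ 19.

Match, No match, Match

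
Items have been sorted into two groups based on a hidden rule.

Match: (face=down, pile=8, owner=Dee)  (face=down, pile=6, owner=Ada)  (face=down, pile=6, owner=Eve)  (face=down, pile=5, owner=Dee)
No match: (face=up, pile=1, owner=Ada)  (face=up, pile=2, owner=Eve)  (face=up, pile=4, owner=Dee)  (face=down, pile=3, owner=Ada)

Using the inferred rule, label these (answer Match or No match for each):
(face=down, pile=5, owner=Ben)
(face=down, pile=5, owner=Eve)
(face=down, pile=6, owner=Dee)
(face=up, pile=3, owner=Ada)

One predicate separates the groups cleanly: pile ≥ 5.

Match, Match, Match, No match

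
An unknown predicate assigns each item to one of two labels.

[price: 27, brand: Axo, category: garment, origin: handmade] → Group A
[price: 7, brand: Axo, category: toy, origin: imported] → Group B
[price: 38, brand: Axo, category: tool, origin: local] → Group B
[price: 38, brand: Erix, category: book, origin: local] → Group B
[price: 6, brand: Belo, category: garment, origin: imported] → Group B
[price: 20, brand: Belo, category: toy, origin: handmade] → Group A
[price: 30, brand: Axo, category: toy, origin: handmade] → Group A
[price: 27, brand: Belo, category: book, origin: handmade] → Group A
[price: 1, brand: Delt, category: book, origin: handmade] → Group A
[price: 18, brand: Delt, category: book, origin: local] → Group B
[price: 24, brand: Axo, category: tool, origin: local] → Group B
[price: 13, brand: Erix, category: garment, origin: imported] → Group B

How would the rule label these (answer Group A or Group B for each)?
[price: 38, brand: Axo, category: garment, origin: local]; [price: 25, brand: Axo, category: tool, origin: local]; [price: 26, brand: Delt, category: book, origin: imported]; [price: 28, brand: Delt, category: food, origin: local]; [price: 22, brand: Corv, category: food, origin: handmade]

Checking candidate rules against both groups, what survives is: origin is handmade.

Group B, Group B, Group B, Group B, Group A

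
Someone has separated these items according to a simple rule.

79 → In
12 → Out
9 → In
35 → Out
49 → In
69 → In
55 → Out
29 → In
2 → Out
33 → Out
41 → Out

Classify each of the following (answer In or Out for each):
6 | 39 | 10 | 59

The common property of the 'In' items is: ends in digit 9. No 'Out' item has it.

Out, In, Out, In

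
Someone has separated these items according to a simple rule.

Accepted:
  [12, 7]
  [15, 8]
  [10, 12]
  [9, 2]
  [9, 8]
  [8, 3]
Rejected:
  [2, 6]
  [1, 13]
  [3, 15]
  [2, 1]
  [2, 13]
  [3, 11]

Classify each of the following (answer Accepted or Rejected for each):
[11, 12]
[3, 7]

Accepted, Rejected

The distinguishing property — first ≥ 6 — holds for all the 'Accepted' cases and none of the 'Rejected' cases.
[11, 12] — first 11, hence Accepted.
[3, 7] — first 3, hence Rejected.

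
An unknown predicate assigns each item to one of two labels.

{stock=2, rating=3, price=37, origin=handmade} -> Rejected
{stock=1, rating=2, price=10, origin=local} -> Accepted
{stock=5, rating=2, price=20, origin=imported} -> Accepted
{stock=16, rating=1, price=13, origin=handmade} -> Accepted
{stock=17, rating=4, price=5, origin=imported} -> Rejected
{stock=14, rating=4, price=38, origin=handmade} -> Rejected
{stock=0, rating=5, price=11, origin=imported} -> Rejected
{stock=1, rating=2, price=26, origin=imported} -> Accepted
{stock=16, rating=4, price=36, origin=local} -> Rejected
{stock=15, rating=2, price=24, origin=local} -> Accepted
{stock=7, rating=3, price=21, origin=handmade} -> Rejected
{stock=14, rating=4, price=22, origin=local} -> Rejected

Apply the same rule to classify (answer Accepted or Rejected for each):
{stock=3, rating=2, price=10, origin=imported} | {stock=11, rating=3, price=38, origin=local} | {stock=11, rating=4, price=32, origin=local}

The pattern is that an item is 'Accepted' exactly when: rating ≤ 2.

Accepted, Rejected, Rejected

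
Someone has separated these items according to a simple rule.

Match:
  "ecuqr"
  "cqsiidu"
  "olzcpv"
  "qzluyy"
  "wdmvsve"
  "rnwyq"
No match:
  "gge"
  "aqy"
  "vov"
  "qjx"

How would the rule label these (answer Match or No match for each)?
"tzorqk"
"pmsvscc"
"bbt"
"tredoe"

A rule that fits every label: length ≥ 5 — true of each 'Match' example, false of each 'No match' one.
"tzorqk" → length 6 → Match. "pmsvscc" → length 7 → Match. "bbt" → length 3 → No match. "tredoe" → length 6 → Match.

Match, Match, No match, Match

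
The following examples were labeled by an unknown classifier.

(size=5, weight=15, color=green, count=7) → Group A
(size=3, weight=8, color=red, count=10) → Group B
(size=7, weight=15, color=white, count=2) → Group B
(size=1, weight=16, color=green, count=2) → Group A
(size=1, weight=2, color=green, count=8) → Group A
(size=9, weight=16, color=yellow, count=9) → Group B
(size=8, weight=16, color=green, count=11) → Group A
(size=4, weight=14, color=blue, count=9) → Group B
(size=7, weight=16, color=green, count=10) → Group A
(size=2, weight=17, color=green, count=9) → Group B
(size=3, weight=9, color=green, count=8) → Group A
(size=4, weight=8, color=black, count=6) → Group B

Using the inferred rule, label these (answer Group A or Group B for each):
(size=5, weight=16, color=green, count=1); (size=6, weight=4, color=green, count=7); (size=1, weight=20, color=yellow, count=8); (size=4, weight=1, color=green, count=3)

All 'Group A' examples share one property — color is green AND weight ≤ 16 — and every 'Group B' example lacks it.
(size=5, weight=16, color=green, count=1) — color is green, weight = 16, hence Group A.
(size=6, weight=4, color=green, count=7) — color is green, weight = 4, hence Group A.
(size=1, weight=20, color=yellow, count=8) — color is yellow, weight = 20, hence Group B.
(size=4, weight=1, color=green, count=3) — color is green, weight = 1, hence Group A.

Group A, Group A, Group B, Group A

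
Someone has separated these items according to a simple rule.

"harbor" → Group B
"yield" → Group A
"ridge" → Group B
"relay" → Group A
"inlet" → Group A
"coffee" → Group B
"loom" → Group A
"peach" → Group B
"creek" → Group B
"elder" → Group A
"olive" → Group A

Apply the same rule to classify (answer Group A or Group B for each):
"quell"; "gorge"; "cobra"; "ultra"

'Group A' ⟺ contains 'l'.
Group A: "quell", since has 'l'. Group B: "gorge", since no 'l'. Group B: "cobra", since no 'l'. Group A: "ultra", since has 'l'.

Group A, Group B, Group B, Group A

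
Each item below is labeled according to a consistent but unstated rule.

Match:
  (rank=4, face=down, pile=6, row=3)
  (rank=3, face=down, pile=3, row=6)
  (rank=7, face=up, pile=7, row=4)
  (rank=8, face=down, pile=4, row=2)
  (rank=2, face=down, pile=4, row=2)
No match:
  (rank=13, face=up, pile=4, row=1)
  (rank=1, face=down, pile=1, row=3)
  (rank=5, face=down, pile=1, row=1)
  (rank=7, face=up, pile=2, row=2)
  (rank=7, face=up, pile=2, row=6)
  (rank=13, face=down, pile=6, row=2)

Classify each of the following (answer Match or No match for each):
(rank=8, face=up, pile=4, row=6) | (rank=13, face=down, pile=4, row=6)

A rule that fits every label: pile ≥ 3 AND rank ≤ 8 — true of each 'Match' example, false of each 'No match' one.
(rank=8, face=up, pile=4, row=6): pile = 4, rank = 8, checks out → Match.
(rank=13, face=down, pile=4, row=6): pile = 4, rank = 13, doesn't qualify → No match.

Match, No match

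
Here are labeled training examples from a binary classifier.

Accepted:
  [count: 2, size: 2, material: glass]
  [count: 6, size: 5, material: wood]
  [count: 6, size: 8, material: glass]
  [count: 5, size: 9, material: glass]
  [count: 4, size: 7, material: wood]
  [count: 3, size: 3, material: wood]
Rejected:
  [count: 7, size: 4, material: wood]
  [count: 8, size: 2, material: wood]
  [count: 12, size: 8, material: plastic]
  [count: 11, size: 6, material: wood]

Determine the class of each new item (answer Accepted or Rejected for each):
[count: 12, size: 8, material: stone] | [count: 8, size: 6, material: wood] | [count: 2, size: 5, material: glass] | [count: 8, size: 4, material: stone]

The common property of the 'Accepted' items is: count ≤ 6. No 'Rejected' item has it.
[count: 12, size: 8, material: stone]: count = 12, does not fit → Rejected.
[count: 8, size: 6, material: wood]: count = 8, does not fit → Rejected.
[count: 2, size: 5, material: glass]: count = 2, qualifies → Accepted.
[count: 8, size: 4, material: stone]: count = 8, does not fit → Rejected.

Rejected, Rejected, Accepted, Rejected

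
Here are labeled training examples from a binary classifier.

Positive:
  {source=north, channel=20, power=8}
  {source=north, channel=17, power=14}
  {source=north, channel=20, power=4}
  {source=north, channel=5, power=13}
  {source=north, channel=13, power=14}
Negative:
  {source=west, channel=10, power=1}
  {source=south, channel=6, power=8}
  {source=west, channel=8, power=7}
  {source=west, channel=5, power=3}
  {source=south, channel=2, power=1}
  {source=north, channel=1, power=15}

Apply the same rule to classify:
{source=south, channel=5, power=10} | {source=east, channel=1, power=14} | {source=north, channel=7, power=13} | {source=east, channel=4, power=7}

'Positive' ⟺ source is north AND power ≤ 14.
{source=south, channel=5, power=10}: source is south, power = 10 — fails this test, so Negative. {source=east, channel=1, power=14}: source is east, power = 14 — fails this test, so Negative. {source=north, channel=7, power=13}: source is north, power = 13 — passes, so Positive. {source=east, channel=4, power=7}: source is east, power = 7 — fails this test, so Negative.

Negative, Negative, Positive, Negative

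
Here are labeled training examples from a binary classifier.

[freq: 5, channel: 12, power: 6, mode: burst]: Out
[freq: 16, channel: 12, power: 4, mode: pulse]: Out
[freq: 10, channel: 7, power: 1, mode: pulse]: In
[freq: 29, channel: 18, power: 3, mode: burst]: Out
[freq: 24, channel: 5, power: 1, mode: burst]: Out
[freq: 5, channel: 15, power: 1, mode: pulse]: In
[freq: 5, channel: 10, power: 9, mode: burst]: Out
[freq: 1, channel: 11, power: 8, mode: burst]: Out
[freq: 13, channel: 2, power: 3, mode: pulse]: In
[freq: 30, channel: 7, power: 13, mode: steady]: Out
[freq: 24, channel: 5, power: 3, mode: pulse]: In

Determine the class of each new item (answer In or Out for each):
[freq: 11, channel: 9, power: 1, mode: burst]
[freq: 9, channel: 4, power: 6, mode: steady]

Every 'In' example satisfies: mode is pulse AND power ≤ 3. None of the 'Out' examples do.

Out, Out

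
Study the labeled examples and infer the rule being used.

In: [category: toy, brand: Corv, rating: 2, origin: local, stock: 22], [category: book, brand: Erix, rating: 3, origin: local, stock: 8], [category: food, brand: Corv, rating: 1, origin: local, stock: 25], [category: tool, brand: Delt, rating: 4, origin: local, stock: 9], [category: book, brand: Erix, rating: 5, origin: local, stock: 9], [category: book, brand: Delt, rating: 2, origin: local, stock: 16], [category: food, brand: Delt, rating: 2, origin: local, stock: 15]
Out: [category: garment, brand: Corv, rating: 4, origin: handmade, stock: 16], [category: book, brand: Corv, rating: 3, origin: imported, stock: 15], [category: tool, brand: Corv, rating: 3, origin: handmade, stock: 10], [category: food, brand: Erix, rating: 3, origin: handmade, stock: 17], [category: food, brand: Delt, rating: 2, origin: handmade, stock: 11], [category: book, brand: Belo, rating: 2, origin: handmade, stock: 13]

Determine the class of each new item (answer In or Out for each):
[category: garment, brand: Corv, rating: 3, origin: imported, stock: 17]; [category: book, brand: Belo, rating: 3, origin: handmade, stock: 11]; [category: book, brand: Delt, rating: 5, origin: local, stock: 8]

Checking candidate rules against both groups, what survives is: origin is local.
Out: [category: garment, brand: Corv, rating: 3, origin: imported, stock: 17], since origin is imported.
Out: [category: book, brand: Belo, rating: 3, origin: handmade, stock: 11], since origin is handmade.
In: [category: book, brand: Delt, rating: 5, origin: local, stock: 8], since origin is local.

Out, Out, In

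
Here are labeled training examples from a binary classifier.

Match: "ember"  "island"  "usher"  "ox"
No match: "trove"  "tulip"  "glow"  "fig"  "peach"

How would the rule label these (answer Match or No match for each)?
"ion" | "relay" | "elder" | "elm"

The pattern is that an item is 'Match' exactly when: starts with a vowel.
"ion": starts with 'i', qualifies → Match.
"relay": starts with 'r', does not satisfy this → No match.
"elder": starts with 'e', qualifies → Match.
"elm": starts with 'e', qualifies → Match.

Match, No match, Match, Match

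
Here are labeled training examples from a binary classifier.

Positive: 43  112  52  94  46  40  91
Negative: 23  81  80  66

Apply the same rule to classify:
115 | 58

'Positive' ⟺ ≡ 1 (mod 3).
Positive: 115, since 115 mod 3 = 1.
Positive: 58, since 58 mod 3 = 1.

Positive, Positive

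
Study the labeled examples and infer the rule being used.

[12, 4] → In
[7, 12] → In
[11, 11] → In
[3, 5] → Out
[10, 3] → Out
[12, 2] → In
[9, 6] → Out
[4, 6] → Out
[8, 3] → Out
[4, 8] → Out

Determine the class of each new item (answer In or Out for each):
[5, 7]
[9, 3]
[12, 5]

Out, Out, In

A rule that fits every label: max ≥ 11 — true of each 'In' example, false of each 'Out' one.
[5, 7]: Out (max 7). [9, 3]: Out (max 9). [12, 5]: In (max 12).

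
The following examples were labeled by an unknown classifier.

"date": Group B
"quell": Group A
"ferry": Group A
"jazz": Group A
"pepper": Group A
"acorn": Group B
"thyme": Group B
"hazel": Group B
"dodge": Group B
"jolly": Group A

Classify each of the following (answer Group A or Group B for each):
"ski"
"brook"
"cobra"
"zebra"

Group B, Group A, Group B, Group B

The rule appears to be: has a double letter.
"ski" — no doubled letter, hence Group B.
"brook" — 'oo' doubled, hence Group A.
"cobra" — no doubled letter, hence Group B.
"zebra" — no doubled letter, hence Group B.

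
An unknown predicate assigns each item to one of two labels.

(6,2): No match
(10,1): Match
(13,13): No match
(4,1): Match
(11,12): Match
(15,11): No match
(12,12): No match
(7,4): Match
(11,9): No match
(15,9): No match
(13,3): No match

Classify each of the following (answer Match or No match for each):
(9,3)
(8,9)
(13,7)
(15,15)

No match, Match, No match, No match

'Match' ⟺ sum is odd.
(9,3): 9+3 = 12 — lacks this property, so No match.
(8,9): 8+9 = 17 — passes, so Match.
(13,7): 13+7 = 20 — lacks this property, so No match.
(15,15): 15+15 = 30 — lacks this property, so No match.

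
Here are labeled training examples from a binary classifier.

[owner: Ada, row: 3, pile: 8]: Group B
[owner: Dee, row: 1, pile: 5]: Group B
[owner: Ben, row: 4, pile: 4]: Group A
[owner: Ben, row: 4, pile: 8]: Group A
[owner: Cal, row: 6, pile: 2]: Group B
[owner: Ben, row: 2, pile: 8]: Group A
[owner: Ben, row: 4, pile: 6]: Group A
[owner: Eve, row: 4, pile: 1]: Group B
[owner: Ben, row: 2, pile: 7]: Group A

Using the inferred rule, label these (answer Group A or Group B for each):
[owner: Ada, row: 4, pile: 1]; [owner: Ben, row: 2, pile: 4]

'Group A' ⟺ owner is Ben.

Group B, Group A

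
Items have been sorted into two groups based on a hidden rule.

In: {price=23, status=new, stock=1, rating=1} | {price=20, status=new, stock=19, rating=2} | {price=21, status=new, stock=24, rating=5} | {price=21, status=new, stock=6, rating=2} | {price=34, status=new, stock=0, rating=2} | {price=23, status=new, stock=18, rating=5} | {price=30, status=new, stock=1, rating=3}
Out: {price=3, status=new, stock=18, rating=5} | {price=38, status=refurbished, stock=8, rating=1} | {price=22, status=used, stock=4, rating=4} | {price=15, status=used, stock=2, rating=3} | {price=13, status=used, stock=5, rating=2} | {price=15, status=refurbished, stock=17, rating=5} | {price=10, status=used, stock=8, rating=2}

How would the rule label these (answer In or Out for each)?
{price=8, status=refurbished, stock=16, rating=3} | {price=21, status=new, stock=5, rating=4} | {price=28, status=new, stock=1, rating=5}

Out, In, In

Rule: status is new AND price ≥ 10. This holds for each 'In' example and fails for each 'Out' one.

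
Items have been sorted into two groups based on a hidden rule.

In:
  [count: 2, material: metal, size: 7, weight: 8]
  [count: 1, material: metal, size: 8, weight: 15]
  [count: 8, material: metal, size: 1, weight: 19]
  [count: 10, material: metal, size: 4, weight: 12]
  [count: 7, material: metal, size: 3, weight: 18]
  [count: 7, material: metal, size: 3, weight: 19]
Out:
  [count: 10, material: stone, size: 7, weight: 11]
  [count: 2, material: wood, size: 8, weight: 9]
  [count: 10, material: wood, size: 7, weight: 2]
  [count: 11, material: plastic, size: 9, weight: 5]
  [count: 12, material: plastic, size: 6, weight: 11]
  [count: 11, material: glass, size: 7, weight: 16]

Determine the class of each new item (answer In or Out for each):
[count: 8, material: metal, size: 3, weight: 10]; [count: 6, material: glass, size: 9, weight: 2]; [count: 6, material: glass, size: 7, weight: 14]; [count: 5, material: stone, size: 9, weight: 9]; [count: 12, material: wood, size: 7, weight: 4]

In, Out, Out, Out, Out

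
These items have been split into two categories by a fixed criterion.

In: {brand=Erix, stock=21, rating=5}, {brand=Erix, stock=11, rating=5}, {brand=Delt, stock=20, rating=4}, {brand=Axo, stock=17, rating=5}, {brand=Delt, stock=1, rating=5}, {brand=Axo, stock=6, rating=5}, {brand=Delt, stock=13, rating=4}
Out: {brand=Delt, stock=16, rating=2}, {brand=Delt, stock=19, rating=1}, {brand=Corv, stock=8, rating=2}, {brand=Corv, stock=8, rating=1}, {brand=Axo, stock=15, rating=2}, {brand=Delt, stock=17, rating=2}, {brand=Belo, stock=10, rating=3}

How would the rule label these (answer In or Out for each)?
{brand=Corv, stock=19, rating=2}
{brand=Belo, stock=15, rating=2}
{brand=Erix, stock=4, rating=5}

Out, Out, In

'In' ⟺ rating ≥ 4.
{brand=Corv, stock=19, rating=2}: rating = 2 — lacks this property, so Out.
{brand=Belo, stock=15, rating=2}: rating = 2 — lacks this property, so Out.
{brand=Erix, stock=4, rating=5}: rating = 5 — matches, so In.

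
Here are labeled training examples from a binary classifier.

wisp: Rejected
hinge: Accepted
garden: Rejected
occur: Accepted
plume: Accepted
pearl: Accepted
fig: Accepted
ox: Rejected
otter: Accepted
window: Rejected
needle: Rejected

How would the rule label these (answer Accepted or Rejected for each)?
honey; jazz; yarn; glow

Accepted, Rejected, Rejected, Rejected

Every 'Accepted' example satisfies: odd length. None of the 'Rejected' examples do.
Accepted: honey, since length 5.
Rejected: jazz, since length 4.
Rejected: yarn, since length 4.
Rejected: glow, since length 4.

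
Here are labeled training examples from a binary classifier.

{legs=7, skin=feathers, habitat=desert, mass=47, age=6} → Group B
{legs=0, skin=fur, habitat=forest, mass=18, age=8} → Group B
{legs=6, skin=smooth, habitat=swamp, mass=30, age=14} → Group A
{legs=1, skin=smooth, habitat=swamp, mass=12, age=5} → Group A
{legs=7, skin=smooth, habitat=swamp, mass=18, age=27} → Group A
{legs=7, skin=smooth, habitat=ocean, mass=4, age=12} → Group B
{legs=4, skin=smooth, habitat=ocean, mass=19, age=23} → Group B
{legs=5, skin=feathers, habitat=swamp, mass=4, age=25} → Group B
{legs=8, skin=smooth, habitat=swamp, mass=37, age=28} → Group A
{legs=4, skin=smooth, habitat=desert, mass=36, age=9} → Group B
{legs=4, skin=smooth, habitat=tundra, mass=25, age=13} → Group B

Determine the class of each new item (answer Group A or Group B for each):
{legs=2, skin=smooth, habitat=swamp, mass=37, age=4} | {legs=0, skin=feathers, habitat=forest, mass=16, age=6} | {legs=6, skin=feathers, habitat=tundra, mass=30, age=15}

The pattern is that an item is 'Group A' exactly when: habitat is swamp AND skin is smooth.
{legs=2, skin=smooth, habitat=swamp, mass=37, age=4}: Group A (habitat is swamp, skin is smooth). {legs=0, skin=feathers, habitat=forest, mass=16, age=6}: Group B (habitat is forest, skin is feathers). {legs=6, skin=feathers, habitat=tundra, mass=30, age=15}: Group B (habitat is tundra, skin is feathers).

Group A, Group B, Group B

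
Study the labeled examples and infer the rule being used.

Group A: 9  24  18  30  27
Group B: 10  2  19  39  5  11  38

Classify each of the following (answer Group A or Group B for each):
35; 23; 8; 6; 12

Group B, Group B, Group B, Group A, Group A

The simplest hypothesis consistent with all the labels is: multiple of 3 AND at most 30.
35: 35 = 3·11 + 2, 35 > 30 — does not pass, so Group B.
23: 23 = 3·7 + 2, 23 ≤ 30 — does not pass, so Group B.
8: 8 = 3·2 + 2, 8 ≤ 30 — does not pass, so Group B.
6: 6 = 3·2, 6 ≤ 30 — passes, so Group A.
12: 12 = 3·4, 12 ≤ 30 — passes, so Group A.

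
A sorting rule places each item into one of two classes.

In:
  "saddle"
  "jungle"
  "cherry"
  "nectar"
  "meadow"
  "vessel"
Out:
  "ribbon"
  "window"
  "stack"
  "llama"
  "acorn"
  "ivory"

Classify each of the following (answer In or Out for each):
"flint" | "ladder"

Out, In

The common property of the 'In' items is: contains 'e'. No 'Out' item has it.
"flint" — no 'e', hence Out.
"ladder" — has 'e', hence In.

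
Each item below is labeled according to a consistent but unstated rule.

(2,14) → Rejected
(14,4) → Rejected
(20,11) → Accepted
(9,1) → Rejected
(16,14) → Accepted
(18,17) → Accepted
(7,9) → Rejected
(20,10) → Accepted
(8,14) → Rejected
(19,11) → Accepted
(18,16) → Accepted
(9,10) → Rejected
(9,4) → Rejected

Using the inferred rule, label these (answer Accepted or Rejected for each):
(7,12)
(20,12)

Rejected, Accepted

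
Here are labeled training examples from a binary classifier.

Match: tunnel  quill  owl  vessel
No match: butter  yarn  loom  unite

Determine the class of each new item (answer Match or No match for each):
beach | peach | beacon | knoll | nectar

All 'Match' examples share one property — ends with 'l' — and every 'No match' example lacks it.
beach: No match (ends with 'h').
peach: No match (ends with 'h').
beacon: No match (ends with 'n').
knoll: Match (ends with 'l').
nectar: No match (ends with 'r').

No match, No match, No match, Match, No match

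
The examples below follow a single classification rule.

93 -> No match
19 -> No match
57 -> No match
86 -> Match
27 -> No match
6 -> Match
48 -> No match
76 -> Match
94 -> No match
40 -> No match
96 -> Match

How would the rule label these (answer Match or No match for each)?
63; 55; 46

The pattern is that an item is 'Match' exactly when: ends in digit 6.

No match, No match, Match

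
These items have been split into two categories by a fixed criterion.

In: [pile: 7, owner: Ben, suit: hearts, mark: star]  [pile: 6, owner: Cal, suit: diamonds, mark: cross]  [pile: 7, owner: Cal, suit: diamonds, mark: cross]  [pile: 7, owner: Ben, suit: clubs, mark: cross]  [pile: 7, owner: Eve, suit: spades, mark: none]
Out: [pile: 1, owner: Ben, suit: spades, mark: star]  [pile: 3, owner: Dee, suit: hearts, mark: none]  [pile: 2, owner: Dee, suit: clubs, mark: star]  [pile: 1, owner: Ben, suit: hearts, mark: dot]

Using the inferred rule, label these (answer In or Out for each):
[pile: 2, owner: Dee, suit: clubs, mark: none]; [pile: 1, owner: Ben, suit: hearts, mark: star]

Out, Out

One predicate separates the groups cleanly: pile ≥ 6.
[pile: 2, owner: Dee, suit: clubs, mark: none]: pile = 2 — does not fit, so Out. [pile: 1, owner: Ben, suit: hearts, mark: star]: pile = 1 — does not fit, so Out.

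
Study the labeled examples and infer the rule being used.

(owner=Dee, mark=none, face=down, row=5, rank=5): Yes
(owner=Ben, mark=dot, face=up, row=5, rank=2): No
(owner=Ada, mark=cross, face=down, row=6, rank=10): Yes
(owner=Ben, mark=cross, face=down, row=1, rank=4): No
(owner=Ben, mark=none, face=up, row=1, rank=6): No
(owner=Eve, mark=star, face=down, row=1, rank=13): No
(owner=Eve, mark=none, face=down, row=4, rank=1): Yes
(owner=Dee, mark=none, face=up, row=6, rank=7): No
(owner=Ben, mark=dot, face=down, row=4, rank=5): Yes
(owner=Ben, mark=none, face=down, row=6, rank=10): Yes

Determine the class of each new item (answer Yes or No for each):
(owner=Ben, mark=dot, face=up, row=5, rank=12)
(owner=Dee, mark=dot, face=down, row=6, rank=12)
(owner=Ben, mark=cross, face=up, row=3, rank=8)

The classifier is using: face is down AND row ≥ 4.

No, Yes, No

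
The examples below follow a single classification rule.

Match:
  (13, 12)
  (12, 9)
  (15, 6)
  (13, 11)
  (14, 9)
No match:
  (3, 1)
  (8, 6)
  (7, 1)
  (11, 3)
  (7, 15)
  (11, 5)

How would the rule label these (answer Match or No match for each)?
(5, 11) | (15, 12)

All 'Match' examples share one property — first ≥ 12 — and every 'No match' example lacks it.

No match, Match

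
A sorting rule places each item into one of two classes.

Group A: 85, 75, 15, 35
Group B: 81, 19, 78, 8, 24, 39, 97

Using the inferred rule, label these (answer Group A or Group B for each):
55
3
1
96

Every 'Group A' example satisfies: multiple of 5. None of the 'Group B' examples do.
Group A: 55, since 55 = 5·11. Group B: 3, since 3 = 5·0 + 3. Group B: 1, since 1 = 5·0 + 1. Group B: 96, since 96 = 5·19 + 1.

Group A, Group B, Group B, Group B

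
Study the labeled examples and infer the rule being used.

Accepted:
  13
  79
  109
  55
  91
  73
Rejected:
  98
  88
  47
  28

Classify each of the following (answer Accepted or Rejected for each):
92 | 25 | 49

The distinguishing property — ≡ 1 (mod 6) — holds for all the 'Accepted' cases and none of the 'Rejected' cases.

Rejected, Accepted, Accepted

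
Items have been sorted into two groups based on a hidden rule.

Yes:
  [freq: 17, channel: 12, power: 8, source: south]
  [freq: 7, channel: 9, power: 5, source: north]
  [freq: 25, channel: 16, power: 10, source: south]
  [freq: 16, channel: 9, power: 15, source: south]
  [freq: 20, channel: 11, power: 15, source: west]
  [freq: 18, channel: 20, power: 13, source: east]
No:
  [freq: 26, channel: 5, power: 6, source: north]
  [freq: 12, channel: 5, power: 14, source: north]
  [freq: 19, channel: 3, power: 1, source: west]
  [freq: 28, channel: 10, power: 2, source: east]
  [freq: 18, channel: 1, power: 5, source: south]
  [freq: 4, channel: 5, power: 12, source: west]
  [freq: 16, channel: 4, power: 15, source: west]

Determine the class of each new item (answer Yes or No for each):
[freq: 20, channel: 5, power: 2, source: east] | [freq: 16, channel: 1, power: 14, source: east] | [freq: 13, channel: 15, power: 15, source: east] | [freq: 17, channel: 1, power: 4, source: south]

No, No, Yes, No

Every 'Yes' example satisfies: channel ≥ 9 AND freq ≤ 25. None of the 'No' examples do.
[freq: 20, channel: 5, power: 2, source: east]: channel = 5, freq = 20 — fails the rule, so No.
[freq: 16, channel: 1, power: 14, source: east]: channel = 1, freq = 16 — fails the rule, so No.
[freq: 13, channel: 15, power: 15, source: east]: channel = 15, freq = 13 — has this property, so Yes.
[freq: 17, channel: 1, power: 4, source: south]: channel = 1, freq = 17 — fails the rule, so No.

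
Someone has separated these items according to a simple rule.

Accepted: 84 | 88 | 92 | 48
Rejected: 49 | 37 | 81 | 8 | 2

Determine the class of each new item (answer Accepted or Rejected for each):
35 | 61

Rejected, Rejected

All 'Accepted' examples share one property — even AND at least 37 — and every 'Rejected' example lacks it.
Rejected: 35, since 35 is odd, 35 < 37. Rejected: 61, since 61 is odd, 61 ≥ 37.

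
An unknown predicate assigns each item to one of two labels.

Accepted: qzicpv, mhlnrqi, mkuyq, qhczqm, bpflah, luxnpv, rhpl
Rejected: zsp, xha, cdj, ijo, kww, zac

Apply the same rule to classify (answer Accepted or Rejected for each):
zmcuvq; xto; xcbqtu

The pattern is that an item is 'Accepted' exactly when: length ≥ 4.
Accepted: zmcuvq, since length 6. Rejected: xto, since length 3. Accepted: xcbqtu, since length 6.

Accepted, Rejected, Accepted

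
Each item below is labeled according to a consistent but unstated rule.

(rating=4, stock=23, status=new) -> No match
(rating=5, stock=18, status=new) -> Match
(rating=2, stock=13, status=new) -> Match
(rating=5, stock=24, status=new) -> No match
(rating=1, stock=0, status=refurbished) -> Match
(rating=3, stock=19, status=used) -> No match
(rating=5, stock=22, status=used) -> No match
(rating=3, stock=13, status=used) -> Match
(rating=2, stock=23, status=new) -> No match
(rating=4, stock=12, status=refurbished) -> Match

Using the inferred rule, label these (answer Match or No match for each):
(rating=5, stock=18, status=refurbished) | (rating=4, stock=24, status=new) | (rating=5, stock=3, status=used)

Match, No match, Match

The classifier is using: stock ≤ 18.
Match: (rating=5, stock=18, status=refurbished), since stock = 18. No match: (rating=4, stock=24, status=new), since stock = 24. Match: (rating=5, stock=3, status=used), since stock = 3.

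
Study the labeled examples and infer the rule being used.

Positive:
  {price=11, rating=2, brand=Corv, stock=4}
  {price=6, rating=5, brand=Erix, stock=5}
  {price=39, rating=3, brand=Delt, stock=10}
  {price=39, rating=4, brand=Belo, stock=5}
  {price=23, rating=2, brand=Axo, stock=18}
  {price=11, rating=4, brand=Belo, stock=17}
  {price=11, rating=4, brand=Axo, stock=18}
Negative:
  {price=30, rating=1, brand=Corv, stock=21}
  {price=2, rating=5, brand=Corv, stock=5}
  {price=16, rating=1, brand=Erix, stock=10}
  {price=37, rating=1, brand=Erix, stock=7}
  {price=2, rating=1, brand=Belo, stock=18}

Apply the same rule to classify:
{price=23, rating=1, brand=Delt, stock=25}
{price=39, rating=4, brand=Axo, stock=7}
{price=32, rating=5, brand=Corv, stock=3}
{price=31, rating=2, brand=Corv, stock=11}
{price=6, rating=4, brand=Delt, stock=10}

Negative, Positive, Positive, Positive, Positive

The distinguishing property — price ≥ 6 AND rating ≥ 2 — holds for all the 'Positive' cases and none of the 'Negative' cases.
{price=23, rating=1, brand=Delt, stock=25}: Negative (price = 23, rating = 1). {price=39, rating=4, brand=Axo, stock=7}: Positive (price = 39, rating = 4). {price=32, rating=5, brand=Corv, stock=3}: Positive (price = 32, rating = 5). {price=31, rating=2, brand=Corv, stock=11}: Positive (price = 31, rating = 2). {price=6, rating=4, brand=Delt, stock=10}: Positive (price = 6, rating = 4).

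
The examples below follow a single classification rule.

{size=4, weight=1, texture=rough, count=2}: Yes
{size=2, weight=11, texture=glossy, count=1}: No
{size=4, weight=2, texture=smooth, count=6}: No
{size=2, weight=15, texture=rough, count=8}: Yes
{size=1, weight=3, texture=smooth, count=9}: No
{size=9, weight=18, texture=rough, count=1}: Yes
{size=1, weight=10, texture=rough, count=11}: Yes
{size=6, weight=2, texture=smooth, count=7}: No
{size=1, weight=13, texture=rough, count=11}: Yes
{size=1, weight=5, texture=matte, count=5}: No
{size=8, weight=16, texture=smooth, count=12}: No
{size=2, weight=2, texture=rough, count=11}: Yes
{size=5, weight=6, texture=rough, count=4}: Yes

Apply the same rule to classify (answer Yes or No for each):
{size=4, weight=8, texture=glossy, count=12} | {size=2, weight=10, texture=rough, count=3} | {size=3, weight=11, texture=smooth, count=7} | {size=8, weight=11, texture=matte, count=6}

Checking candidate rules against both groups, what survives is: texture is rough.
No: {size=4, weight=8, texture=glossy, count=12}, since texture is glossy.
Yes: {size=2, weight=10, texture=rough, count=3}, since texture is rough.
No: {size=3, weight=11, texture=smooth, count=7}, since texture is smooth.
No: {size=8, weight=11, texture=matte, count=6}, since texture is matte.

No, Yes, No, No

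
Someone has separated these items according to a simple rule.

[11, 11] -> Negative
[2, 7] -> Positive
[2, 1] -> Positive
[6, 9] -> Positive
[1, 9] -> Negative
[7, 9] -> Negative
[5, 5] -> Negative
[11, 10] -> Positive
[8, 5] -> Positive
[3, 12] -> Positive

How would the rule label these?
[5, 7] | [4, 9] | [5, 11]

Negative, Positive, Negative

One predicate separates the groups cleanly: sum is odd.
[5, 7] → 5+7 = 12 → Negative. [4, 9] → 4+9 = 13 → Positive. [5, 11] → 5+11 = 16 → Negative.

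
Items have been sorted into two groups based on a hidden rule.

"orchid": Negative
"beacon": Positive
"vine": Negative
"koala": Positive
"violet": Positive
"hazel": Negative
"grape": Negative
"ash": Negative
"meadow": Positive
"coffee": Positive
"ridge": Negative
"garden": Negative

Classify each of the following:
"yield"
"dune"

The pattern is that an item is 'Positive' exactly when: has ≥ 3 vowels.
"yield": 2 vowels, doesn't match → Negative.
"dune": 2 vowels, doesn't match → Negative.

Negative, Negative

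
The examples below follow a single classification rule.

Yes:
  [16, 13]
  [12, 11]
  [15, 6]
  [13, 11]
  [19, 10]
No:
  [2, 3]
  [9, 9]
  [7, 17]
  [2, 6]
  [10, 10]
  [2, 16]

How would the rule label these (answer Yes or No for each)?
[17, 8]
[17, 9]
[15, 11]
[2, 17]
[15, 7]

Yes, Yes, Yes, No, Yes

The simplest hypothesis consistent with all the labels is: first > second.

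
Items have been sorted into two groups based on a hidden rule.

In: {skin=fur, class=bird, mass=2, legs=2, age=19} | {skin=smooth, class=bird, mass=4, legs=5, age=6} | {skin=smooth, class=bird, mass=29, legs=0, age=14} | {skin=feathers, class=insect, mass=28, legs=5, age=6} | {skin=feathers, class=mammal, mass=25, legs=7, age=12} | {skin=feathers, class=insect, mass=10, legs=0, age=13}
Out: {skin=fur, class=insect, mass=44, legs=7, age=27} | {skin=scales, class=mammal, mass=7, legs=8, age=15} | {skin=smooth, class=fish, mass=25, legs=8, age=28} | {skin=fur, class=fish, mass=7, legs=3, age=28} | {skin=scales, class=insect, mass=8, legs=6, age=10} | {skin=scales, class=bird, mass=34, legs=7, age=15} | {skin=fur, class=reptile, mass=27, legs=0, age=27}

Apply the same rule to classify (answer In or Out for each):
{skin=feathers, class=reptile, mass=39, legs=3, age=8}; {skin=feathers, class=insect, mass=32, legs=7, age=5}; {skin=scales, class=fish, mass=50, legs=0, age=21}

In, In, Out

The common property of the 'In' items is: skin is not scales AND age ≤ 19. No 'Out' item has it.
{skin=feathers, class=reptile, mass=39, legs=3, age=8}: skin is feathers, age = 8 — passes, so In.
{skin=feathers, class=insect, mass=32, legs=7, age=5}: skin is feathers, age = 5 — passes, so In.
{skin=scales, class=fish, mass=50, legs=0, age=21}: skin is scales, age = 21 — lacks this property, so Out.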